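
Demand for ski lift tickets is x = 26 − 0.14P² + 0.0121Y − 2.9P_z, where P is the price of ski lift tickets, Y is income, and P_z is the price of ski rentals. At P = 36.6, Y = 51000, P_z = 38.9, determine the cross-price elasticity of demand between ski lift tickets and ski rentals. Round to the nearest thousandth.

-0.329

Substituting, x = 26 − 0.14(36.6)² + 0.0121(51000) − 2.9(38.9) = 26 − 187.5384 + 617.1 − 112.81 = 342.7516.
∂x/∂P_z = −2.9, so E_xy = -2.9·(38.9/342.7516) ≈ -0.329.
E_xy < 0: the goods are complements.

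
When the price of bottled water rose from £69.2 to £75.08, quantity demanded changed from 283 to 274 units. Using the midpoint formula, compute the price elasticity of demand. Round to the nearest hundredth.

-0.40

%Δq = (274 − 283)/[(283 + 274)/2] = -9/278.5 ≈ -0.0323.
%ΔP = (75.08 − 69.2)/[(69.2 + 75.08)/2] = 5.88/72.14 ≈ 0.0815.
Arc elasticity E = %Δq/%ΔP ≈ -0.0323/0.0815 ≈ -0.40.
|E| < 1: demand is inelastic over this range.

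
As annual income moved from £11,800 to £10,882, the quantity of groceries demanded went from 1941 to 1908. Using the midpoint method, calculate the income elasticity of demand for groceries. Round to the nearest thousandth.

%ΔQ = (1908 − 1941)/[(1941+1908)/2] = -33/1924.5 ≈ -0.0171.
%ΔY = (10,882 − 11,800)/[(11,800+10,882)/2] = -918/11341 ≈ -0.0809.
E_I = %ΔQ/%ΔY ≈ 0.212.
E_I ∈ (0,1): normal good (necessity).

0.212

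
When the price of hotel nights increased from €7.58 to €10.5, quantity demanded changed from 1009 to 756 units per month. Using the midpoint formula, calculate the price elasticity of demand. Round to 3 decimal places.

%Δq = (756 − 1009)/[(1009 + 756)/2] = -253/882.5 ≈ -0.2867.
%Δp = (10.5 − 7.58)/[(7.58 + 10.5)/2] = 2.92/9.04 ≈ 0.3230.
Arc elasticity E = %Δq/%Δp ≈ -0.2867/0.3230 ≈ -0.888.
|E| < 1: demand is inelastic over this range.

-0.888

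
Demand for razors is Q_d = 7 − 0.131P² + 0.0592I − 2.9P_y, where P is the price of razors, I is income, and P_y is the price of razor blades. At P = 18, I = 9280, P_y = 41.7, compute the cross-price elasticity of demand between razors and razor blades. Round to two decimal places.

-0.31

First evaluate Q_d: 7 − 0.131(18)² + 0.0592(9280) − 2.9(41.7) = 7 − 42.444 + 549.376 − 120.93 = 393.002.
∂Q_d/∂P_y = −2.9, so E_xy = -2.9·(41.7/393.002) ≈ -0.31.
E_xy < 0: the goods are complements.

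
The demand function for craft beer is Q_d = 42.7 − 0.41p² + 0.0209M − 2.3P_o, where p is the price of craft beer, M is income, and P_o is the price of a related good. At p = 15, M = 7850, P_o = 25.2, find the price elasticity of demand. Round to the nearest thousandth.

-3.262

First evaluate Q_d: 42.7 − 0.41(15)² + 0.0209(7850) − 2.3(25.2) = 42.7 − 92.25 + 164.065 − 57.96 = 56.555.
∂Q_d/∂p = −2·0.41·p = -12.3, so E_p = -12.3·(15/56.555) ≈ -3.262.
|E_p| > 1: demand is elastic.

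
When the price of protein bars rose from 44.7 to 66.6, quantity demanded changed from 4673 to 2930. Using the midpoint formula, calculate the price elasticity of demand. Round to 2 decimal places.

%ΔQ = (2930 − 4673)/[(4673 + 2930)/2] = -1743/3801.5 ≈ -0.4585.
%Δp = (66.6 − 44.7)/[(44.7 + 66.6)/2] = 21.9/55.65 ≈ 0.3935.
Arc elasticity E = %ΔQ/%Δp ≈ -0.4585/0.3935 ≈ -1.17.
|E| > 1: demand is elastic over this range.

-1.17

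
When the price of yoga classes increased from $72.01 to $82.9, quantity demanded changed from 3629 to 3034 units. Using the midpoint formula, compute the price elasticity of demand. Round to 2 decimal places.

%Δq = (3034 − 3629)/[(3629 + 3034)/2] = -595/3331.5 ≈ -0.1786.
%Δp = (82.9 − 72.01)/[(72.01 + 82.9)/2] = 10.89/77.455 ≈ 0.1406.
Arc elasticity E = %Δq/%Δp ≈ -0.1786/0.1406 ≈ -1.27.
|E| > 1: demand is elastic over this range.

-1.27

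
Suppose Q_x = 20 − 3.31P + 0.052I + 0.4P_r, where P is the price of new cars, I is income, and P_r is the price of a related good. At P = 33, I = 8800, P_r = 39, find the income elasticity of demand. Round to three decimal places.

At the given point, Q_x = 20 − 3.31(33) + 0.052(8800) + 0.4(39) = 20 − 109.23 + 457.6 + 15.6 = 383.97.
∂Q_x/∂I = +0.052, so E_I = 0.052·(8800/383.97) ≈ 1.192.
E_I > 1: normal good (luxury).

1.192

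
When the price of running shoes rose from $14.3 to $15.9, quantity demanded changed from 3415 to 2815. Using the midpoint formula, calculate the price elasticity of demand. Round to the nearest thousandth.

%ΔQ = (2815 − 3415)/[(3415 + 2815)/2] = -600/3115 ≈ -0.1926.
%Δp = (15.9 − 14.3)/[(14.3 + 15.9)/2] = 1.6/15.1 ≈ 0.1060.
Arc elasticity E = %ΔQ/%Δp ≈ -0.1926/0.1060 ≈ -1.818.
|E| > 1: demand is elastic over this range.

-1.818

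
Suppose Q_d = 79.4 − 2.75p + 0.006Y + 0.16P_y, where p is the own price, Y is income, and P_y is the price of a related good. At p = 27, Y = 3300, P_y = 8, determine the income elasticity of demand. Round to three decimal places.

0.755

At the given point, Q_d = 79.4 − 2.75(27) + 0.006(3300) + 0.16(8) = 79.4 − 74.25 + 19.8 + 1.28 = 26.23.
∂Q_d/∂Y = +0.006, so E_I = 0.006·(3300/26.23) ≈ 0.755.
E_I ∈ (0,1): normal good (necessity).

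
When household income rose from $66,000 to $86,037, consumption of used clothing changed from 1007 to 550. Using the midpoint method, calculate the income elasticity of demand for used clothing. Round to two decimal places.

-2.23

%ΔQ = (550 − 1007)/[(1007+550)/2] = -457/778.5 ≈ -0.5870.
%ΔM = (86,037 − 66,000)/[(66,000+86,037)/2] = 20037/76018.5 ≈ 0.2636.
E_I = %ΔQ/%ΔM ≈ -2.23.
E_I < 0: inferior good.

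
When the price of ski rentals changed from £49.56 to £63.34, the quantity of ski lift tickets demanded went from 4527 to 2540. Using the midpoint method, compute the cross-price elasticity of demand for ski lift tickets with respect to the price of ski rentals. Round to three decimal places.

%ΔQ_x = (2540 − 4527)/[(4527+2540)/2] = -1987/3533.5 ≈ -0.5623.
%ΔP_y = (63.34 − 49.56)/[(49.56+63.34)/2] ≈ 0.2441.
E_xy = -0.5623/0.2441 ≈ -2.304.
E_xy < 0, so ski lift tickets and ski rentals are complements.

-2.304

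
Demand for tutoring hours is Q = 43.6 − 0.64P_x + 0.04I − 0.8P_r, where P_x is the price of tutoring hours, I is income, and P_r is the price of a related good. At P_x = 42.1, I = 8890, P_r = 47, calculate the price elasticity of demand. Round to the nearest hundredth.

Q = 43.6 − 0.64(42.1) + 0.04(8890) − 0.8(47) = 43.6 − 26.944 + 355.6 − 37.6 = 334.656.
∂Q/∂P_x = −0.64, so E_p = (−0.64)·(42.1/334.656) ≈ -0.08.
|E_p| < 1: demand is inelastic.

-0.08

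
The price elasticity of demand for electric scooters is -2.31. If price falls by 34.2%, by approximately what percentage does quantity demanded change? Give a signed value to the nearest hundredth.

79.00

%ΔQ ≈ E × %ΔP = (-2.31) × (-34.2%) ≈ 79.00%.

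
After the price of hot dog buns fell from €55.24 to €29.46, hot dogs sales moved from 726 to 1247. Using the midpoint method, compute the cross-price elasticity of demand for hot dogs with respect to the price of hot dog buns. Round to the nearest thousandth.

%ΔQ_x = (1247 − 726)/[(726+1247)/2] = 521/986.5 ≈ 0.5281.
%ΔP_y = (29.46 − 55.24)/[(55.24+29.46)/2] ≈ -0.6087.
E_xy = 0.5281/-0.6087 ≈ -0.868.
E_xy < 0, so hot dogs and hot dog buns are complements.

-0.868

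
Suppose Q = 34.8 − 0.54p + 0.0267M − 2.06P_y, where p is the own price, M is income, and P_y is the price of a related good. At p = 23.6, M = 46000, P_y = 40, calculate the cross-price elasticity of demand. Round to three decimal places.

-0.071

First evaluate Q: 34.8 − 0.54(23.6) + 0.0267(46000) − 2.06(40) = 34.8 − 12.744 + 1228.2 − 82.4 = 1167.856.
∂Q/∂P_y = −2.06, so E_xy = -2.06·(40/1167.856) ≈ -0.071.
E_xy < 0: the goods are complements.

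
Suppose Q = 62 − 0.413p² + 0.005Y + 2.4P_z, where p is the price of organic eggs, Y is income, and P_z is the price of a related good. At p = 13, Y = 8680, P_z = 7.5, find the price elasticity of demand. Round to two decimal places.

First evaluate Q: 62 − 0.413(13)² + 0.005(8680) + 2.4(7.5) = 62 − 69.797 + 43.4 + 18 = 53.603.
∂Q/∂p = −2·0.413·p = -10.738, so E_p = -10.738·(13/53.603) ≈ -2.60.
|E_p| > 1: demand is elastic.

-2.60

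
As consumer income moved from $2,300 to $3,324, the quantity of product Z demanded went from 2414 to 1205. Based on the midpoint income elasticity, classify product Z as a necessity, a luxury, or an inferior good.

%ΔQ = (1205 − 2414)/[(2414+1205)/2] = -1209/1809.5 ≈ -0.6681.
%ΔY = (3,324 − 2,300)/[(2,300+3,324)/2] = 1024/2812 ≈ 0.3642.
E_I = %ΔQ/%ΔY ≈ -1.835.
E_I < 0: inferior good.

inferior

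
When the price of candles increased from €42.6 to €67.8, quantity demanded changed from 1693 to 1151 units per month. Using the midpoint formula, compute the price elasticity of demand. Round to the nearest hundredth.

%ΔQ = (1151 − 1693)/[(1693 + 1151)/2] = -542/1422 ≈ -0.3812.
%ΔP = (67.8 − 42.6)/[(42.6 + 67.8)/2] = 25.2/55.2 ≈ 0.4565.
Arc elasticity E = %ΔQ/%ΔP ≈ -0.3812/0.4565 ≈ -0.83.
|E| < 1: demand is inelastic over this range.

-0.83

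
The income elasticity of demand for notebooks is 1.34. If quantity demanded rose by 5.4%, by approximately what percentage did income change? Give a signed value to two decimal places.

%ΔQ ≈ E × %ΔI ⇒ %ΔI = %ΔQ / E = (5.4%)/(1.34) ≈ 4.03%.

4.03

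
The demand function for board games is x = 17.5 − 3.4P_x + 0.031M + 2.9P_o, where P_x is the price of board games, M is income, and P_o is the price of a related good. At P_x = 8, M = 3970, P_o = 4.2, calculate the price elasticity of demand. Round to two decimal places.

-0.22

Evaluating quantity at (P_x, M, P_o) gives x = 17.5 − 3.4(8) + 0.031(3970) + 2.9(4.2) = 17.5 − 27.2 + 123.07 + 12.18 = 125.55.
∂x/∂P_x = −3.4, so E_p = (−3.4)·(8/125.55) ≈ -0.22.
|E_p| < 1: demand is inelastic.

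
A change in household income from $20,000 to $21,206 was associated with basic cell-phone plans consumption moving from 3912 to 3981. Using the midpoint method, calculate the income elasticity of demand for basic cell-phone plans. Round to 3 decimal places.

0.299

%ΔQ = (3981 − 3912)/[(3912+3981)/2] = 69/3946.5 ≈ 0.0175.
%ΔY = (21,206 − 20,000)/[(20,000+21,206)/2] = 1206/20603 ≈ 0.0585.
E_I = %ΔQ/%ΔY ≈ 0.299.
E_I ∈ (0,1): normal good (necessity).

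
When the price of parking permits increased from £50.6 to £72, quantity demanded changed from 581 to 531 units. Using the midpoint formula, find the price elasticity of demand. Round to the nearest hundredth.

-0.26

%Δq = (531 − 581)/[(581 + 531)/2] = -50/556 ≈ -0.0899.
%ΔP = (72 − 50.6)/[(50.6 + 72)/2] = 21.4/61.3 ≈ 0.3491.
Arc elasticity E = %Δq/%ΔP ≈ -0.0899/0.3491 ≈ -0.26.
|E| < 1: demand is inelastic over this range.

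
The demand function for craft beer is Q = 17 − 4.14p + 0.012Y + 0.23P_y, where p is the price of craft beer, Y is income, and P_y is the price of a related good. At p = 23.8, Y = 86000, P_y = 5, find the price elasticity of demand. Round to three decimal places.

-0.104

Evaluating quantity at (p, Y, P_y) gives Q = 17 − 4.14(23.8) + 0.012(86000) + 0.23(5) = 17 − 98.532 + 1032 + 1.15 = 951.618.
∂Q/∂p = −4.14, so E_p = (−4.14)·(23.8/951.618) ≈ -0.104.
|E_p| < 1: demand is inelastic.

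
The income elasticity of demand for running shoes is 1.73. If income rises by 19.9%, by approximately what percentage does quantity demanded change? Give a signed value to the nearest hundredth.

34.43

%ΔQ ≈ E × %ΔI = (1.73) × (19.9%) ≈ 34.43%.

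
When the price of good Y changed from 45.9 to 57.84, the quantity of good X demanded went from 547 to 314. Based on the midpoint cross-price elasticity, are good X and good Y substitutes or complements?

complements

%ΔQ_x = (314 − 547)/[(547+314)/2] = -233/430.5 ≈ -0.5412.
%ΔP_y = (57.84 − 45.9)/[(45.9+57.84)/2] ≈ 0.2302.
E_xy = -0.5412/0.2302 ≈ -2.351.
E_xy < 0, so the goods are complements.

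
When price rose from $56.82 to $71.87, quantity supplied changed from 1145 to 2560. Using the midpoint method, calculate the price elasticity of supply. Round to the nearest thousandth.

%ΔQ = (2560 − 1145)/[(1145 + 2560)/2] = 1415/1852.5 ≈ 0.7638.
%Δp = (71.87 − 56.82)/[(56.82 + 71.87)/2] = 15.05/64.345 ≈ 0.2339.
Arc elasticity E = %ΔQ/%Δp ≈ 0.7638/0.2339 ≈ 3.266.
|E| > 1: supply is elastic over this range.

3.266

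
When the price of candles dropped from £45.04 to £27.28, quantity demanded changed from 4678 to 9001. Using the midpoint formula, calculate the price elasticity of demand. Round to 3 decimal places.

-1.287

%Δq = (9001 − 4678)/[(4678 + 9001)/2] = 4323/6839.5 ≈ 0.6321.
%ΔP = (27.28 − 45.04)/[(45.04 + 27.28)/2] = -17.76/36.16 ≈ -0.4912.
Arc elasticity E = %Δq/%ΔP ≈ 0.6321/-0.4912 ≈ -1.287.
|E| > 1: demand is elastic over this range.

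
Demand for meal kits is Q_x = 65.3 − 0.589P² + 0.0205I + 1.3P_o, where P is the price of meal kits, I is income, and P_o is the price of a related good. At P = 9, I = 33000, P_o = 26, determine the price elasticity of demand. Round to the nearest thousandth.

-0.131

Q_x = 65.3 − 0.589(9)² + 0.0205(33000) + 1.3(26) = 65.3 − 47.709 + 676.5 + 33.8 = 727.891.
∂Q_x/∂P = −2·0.589·P = -10.602, so E_p = -10.602·(9/727.891) ≈ -0.131.
|E_p| < 1: demand is inelastic.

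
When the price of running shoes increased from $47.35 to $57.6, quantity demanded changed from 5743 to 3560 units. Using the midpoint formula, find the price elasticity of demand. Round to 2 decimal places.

%ΔQ = (3560 − 5743)/[(5743 + 3560)/2] = -2183/4651.5 ≈ -0.4693.
%ΔP = (57.6 − 47.35)/[(47.35 + 57.6)/2] = 10.25/52.475 ≈ 0.1953.
Arc elasticity E = %ΔQ/%ΔP ≈ -0.4693/0.1953 ≈ -2.40.
|E| > 1: demand is elastic over this range.

-2.40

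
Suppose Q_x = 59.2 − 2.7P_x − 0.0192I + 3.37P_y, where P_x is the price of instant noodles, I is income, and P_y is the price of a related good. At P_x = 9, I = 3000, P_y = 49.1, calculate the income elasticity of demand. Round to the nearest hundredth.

Substituting, Q_x = 59.2 − 2.7(9) − 0.0192(3000) + 3.37(49.1) = 59.2 − 24.3 − 57.6 + 165.467 = 142.767.
∂Q_x/∂I = −0.0192, so E_I = -0.0192·(3000/142.767) ≈ -0.40.
E_I < 0: inferior good.

-0.40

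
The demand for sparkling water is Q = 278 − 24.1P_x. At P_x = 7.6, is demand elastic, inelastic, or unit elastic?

At P_x = 7.6, Q = 94.84.
dQ/dP_x = −24.1.
Point elasticity E = (dQ/dP_x)·(P_x/Q) = -24.1 × 7.6/94.84 ≈ -1.931.
|E| ≈ 1.931 > 1, so demand is elastic.

elastic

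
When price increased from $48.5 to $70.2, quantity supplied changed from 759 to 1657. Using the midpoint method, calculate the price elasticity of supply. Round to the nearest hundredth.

2.03

%ΔQ = (1657 − 759)/[(759 + 1657)/2] = 898/1208 ≈ 0.7434.
%ΔP = (70.2 − 48.5)/[(48.5 + 70.2)/2] = 21.7/59.35 ≈ 0.3656.
Arc elasticity E = %ΔQ/%ΔP ≈ 0.7434/0.3656 ≈ 2.03.
|E| > 1: supply is elastic over this range.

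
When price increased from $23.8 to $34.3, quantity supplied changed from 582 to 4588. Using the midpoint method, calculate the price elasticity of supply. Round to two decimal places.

%Δq = (4588 − 582)/[(582 + 4588)/2] = 4006/2585 ≈ 1.5497.
%ΔP = (34.3 − 23.8)/[(23.8 + 34.3)/2] = 10.5/29.05 ≈ 0.3614.
Arc elasticity E = %Δq/%ΔP ≈ 1.5497/0.3614 ≈ 4.29.
|E| > 1: supply is elastic over this range.

4.29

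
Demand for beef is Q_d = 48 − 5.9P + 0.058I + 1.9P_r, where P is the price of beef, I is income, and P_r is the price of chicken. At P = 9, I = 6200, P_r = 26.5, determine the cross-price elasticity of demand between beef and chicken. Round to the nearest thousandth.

Q_d = 48 − 5.9(9) + 0.058(6200) + 1.9(26.5) = 48 − 53.1 + 359.6 + 50.35 = 404.85.
∂Q_d/∂P_r = +1.9, so E_xy = 1.9·(26.5/404.85) ≈ 0.124.
E_xy > 0: the goods are substitutes.

0.124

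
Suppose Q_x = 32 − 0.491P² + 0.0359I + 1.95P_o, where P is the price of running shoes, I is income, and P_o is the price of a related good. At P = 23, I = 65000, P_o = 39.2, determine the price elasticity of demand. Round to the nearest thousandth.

-0.238

Evaluating quantity at (P, I, P_o) gives Q_x = 32 − 0.491(23)² + 0.0359(65000) + 1.95(39.2) = 32 − 259.739 + 2333.5 + 76.44 = 2182.201.
∂Q_x/∂P = −2·0.491·P = -22.586, so E_p = -22.586·(23/2182.201) ≈ -0.238.
|E_p| < 1: demand is inelastic.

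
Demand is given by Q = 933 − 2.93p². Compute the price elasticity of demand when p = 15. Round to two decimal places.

At p = 15, Q = 273.75.
dQ/dp = −2·2.93·p = −87.9.
Point elasticity E = (dQ/dp)·(p/Q) = -87.9 × 15/273.75 ≈ -4.82.
|E| > 1, so demand is elastic at this price.

-4.82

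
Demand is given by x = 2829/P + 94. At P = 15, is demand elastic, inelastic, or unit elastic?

inelastic

At P = 15, x = 282.6.
dx/dP = −2829/P² = −12.5733.
Point elasticity E = (dx/dP)·(P/x) = -12.5733 × 15/282.6 ≈ -0.667.
|E| ≈ 0.667 < 1, so demand is inelastic.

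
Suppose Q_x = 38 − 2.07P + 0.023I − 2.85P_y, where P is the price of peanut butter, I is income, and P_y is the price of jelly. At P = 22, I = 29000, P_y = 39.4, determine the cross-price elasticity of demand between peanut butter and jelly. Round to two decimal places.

-0.21

Evaluating quantity at (P, I, P_y) gives Q_x = 38 − 2.07(22) + 0.023(29000) − 2.85(39.4) = 38 − 45.54 + 667 − 112.29 = 547.17.
∂Q_x/∂P_y = −2.85, so E_xy = -2.85·(39.4/547.17) ≈ -0.21.
E_xy < 0: the goods are complements.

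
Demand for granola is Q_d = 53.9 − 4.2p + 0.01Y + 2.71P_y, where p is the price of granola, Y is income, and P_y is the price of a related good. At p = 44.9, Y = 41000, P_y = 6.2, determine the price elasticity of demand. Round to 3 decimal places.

Substituting, Q_d = 53.9 − 4.2(44.9) + 0.01(41000) + 2.71(6.2) = 53.9 − 188.58 + 410 + 16.802 = 292.122.
∂Q_d/∂p = −4.2, so E_p = (−4.2)·(44.9/292.122) ≈ -0.646.
|E_p| < 1: demand is inelastic.

-0.646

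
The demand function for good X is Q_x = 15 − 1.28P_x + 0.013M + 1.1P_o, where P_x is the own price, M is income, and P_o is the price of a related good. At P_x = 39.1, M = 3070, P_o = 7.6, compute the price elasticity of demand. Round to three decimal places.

Evaluating quantity at (P_x, M, P_o) gives Q_x = 15 − 1.28(39.1) + 0.013(3070) + 1.1(7.6) = 15 − 50.048 + 39.91 + 8.36 = 13.222.
∂Q_x/∂P_x = −1.28, so E_p = (−1.28)·(39.1/13.222) ≈ -3.785.
|E_p| > 1: demand is elastic.

-3.785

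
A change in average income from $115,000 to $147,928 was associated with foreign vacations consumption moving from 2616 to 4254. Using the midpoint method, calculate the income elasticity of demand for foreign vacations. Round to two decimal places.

%ΔQ = (4254 − 2616)/[(2616+4254)/2] = 1638/3435 ≈ 0.4769.
%ΔY = (147,928 − 115,000)/[(115,000+147,928)/2] = 32928/131464 ≈ 0.2505.
E_I = %ΔQ/%ΔY ≈ 1.90.
E_I > 1: normal good (luxury).

1.90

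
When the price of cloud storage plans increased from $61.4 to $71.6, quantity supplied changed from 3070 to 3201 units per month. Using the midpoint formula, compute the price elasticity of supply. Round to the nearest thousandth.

%Δq = (3201 − 3070)/[(3070 + 3201)/2] = 131/3135.5 ≈ 0.0418.
%Δp = (71.6 − 61.4)/[(61.4 + 71.6)/2] = 10.2/66.5 ≈ 0.1534.
Arc elasticity E = %Δq/%Δp ≈ 0.0418/0.1534 ≈ 0.272.
|E| < 1: supply is inelastic over this range.

0.272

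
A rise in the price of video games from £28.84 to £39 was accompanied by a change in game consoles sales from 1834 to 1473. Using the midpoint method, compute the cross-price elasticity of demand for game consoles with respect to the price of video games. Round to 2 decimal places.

%ΔQ_x = (1473 − 1834)/[(1834+1473)/2] = -361/1653.5 ≈ -0.2183.
%ΔP_y = (39 − 28.84)/[(28.84+39)/2] ≈ 0.2995.
E_xy = -0.2183/0.2995 ≈ -0.73.
E_xy < 0, so game consoles and video games are complements.

-0.73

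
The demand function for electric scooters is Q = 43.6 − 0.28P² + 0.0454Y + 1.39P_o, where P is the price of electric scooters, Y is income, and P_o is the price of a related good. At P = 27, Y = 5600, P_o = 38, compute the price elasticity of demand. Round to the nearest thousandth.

At the given point, Q = 43.6 − 0.28(27)² + 0.0454(5600) + 1.39(38) = 43.6 − 204.12 + 254.24 + 52.82 = 146.54.
∂Q/∂P = −2·0.28·P = -15.12, so E_p = -15.12·(27/146.54) ≈ -2.786.
|E_p| > 1: demand is elastic.

-2.786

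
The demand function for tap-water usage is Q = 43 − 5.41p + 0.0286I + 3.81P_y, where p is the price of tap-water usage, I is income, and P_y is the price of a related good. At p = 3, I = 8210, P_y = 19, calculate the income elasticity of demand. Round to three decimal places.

0.703

At the given point, Q = 43 − 5.41(3) + 0.0286(8210) + 3.81(19) = 43 − 16.23 + 234.806 + 72.39 = 333.966.
∂Q/∂I = +0.0286, so E_I = 0.0286·(8210/333.966) ≈ 0.703.
E_I ∈ (0,1): normal good (necessity).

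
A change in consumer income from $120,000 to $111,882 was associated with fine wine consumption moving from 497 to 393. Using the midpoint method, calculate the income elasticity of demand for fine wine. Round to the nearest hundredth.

%ΔQ = (393 − 497)/[(497+393)/2] = -104/445 ≈ -0.2337.
%ΔI = (111,882 − 120,000)/[(120,000+111,882)/2] = -8118/115941 ≈ -0.0700.
E_I = %ΔQ/%ΔI ≈ 3.34.
E_I > 1: normal good (luxury).

3.34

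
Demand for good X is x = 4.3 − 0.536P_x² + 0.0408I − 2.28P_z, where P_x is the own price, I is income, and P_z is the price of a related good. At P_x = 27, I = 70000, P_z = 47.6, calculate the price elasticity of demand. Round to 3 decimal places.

At the given point, x = 4.3 − 0.536(27)² + 0.0408(70000) − 2.28(47.6) = 4.3 − 390.744 + 2856 − 108.528 = 2361.028.
∂x/∂P_x = −2·0.536·P_x = -28.944, so E_p = -28.944·(27/2361.028) ≈ -0.331.
|E_p| < 1: demand is inelastic.

-0.331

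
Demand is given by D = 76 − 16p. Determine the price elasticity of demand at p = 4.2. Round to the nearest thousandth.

-7.636

At p = 4.2, D = 8.8.
dD/dp = −16.
Point elasticity E = (dD/dp)·(p/D) = -16 × 4.2/8.8 ≈ -7.636.
|E| > 1, so demand is elastic at this price.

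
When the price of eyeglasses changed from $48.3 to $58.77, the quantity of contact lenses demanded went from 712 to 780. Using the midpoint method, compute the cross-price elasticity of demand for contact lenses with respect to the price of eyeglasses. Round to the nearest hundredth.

%ΔQ_x = (780 − 712)/[(712+780)/2] = 68/746 ≈ 0.0912.
%ΔP_y = (58.77 − 48.3)/[(48.3+58.77)/2] ≈ 0.1956.
E_xy = 0.0912/0.1956 ≈ 0.47.
E_xy > 0, so contact lenses and eyeglasses are substitutes.

0.47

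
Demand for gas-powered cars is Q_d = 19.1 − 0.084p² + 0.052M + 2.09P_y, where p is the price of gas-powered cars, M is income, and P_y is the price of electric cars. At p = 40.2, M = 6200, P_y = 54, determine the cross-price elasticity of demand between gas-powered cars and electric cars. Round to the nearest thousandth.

First evaluate Q_d: 19.1 − 0.084(40.2)² + 0.052(6200) + 2.09(54) = 19.1 − 135.7474 + 322.4 + 112.86 = 318.6126.
∂Q_d/∂P_y = +2.09, so E_xy = 2.09·(54/318.6126) ≈ 0.354.
E_xy > 0: the goods are substitutes.

0.354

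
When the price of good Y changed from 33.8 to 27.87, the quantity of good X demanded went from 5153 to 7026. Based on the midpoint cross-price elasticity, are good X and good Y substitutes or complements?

%ΔQ_x = (7026 − 5153)/[(5153+7026)/2] = 1873/6089.5 ≈ 0.3076.
%ΔP_y = (27.87 − 33.8)/[(33.8+27.87)/2] ≈ -0.1923.
E_xy = 0.3076/-0.1923 ≈ -1.599.
E_xy < 0, so the goods are complements.

complements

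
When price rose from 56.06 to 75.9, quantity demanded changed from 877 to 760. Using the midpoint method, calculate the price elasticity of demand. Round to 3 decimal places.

%ΔQ = (760 − 877)/[(877 + 760)/2] = -117/818.5 ≈ -0.1429.
%ΔP = (75.9 − 56.06)/[(56.06 + 75.9)/2] = 19.84/65.98 ≈ 0.3007.
Arc elasticity E = %ΔQ/%ΔP ≈ -0.1429/0.3007 ≈ -0.475.
|E| < 1: demand is inelastic over this range.

-0.475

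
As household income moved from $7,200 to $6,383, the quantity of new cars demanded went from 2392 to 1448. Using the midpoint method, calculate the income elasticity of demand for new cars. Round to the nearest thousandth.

%ΔQ = (1448 − 2392)/[(2392+1448)/2] = -944/1920 ≈ -0.4917.
%ΔY = (6,383 − 7,200)/[(7,200+6,383)/2] = -817/6791.5 ≈ -0.1203.
E_I = %ΔQ/%ΔY ≈ 4.087.
E_I > 1: normal good (luxury).

4.087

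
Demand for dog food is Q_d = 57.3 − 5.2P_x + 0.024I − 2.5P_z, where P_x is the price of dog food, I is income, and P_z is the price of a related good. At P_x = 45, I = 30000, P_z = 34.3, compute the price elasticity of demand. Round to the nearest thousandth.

-0.511

Substituting, Q_d = 57.3 − 5.2(45) + 0.024(30000) − 2.5(34.3) = 57.3 − 234 + 720 − 85.75 = 457.55.
∂Q_d/∂P_x = −5.2, so E_p = (−5.2)·(45/457.55) ≈ -0.511.
|E_p| < 1: demand is inelastic.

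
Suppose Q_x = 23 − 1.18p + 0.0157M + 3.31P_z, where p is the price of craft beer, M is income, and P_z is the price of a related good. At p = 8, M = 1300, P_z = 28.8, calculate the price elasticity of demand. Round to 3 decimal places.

-0.073

Q_x = 23 − 1.18(8) + 0.0157(1300) + 3.31(28.8) = 23 − 9.44 + 20.41 + 95.328 = 129.298.
∂Q_x/∂p = −1.18, so E_p = (−1.18)·(8/129.298) ≈ -0.073.
|E_p| < 1: demand is inelastic.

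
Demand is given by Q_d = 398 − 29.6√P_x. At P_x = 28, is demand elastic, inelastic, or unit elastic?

At P_x = 28, Q_d = 241.3715.
dQ_d/dP_x = −29.6/(2√P_x) = −29.6/(2·5.2915).
Point elasticity E = (dQ_d/dP_x)·(P_x/Q_d) = -2.7969 × 28/241.3715 ≈ -0.324.
|E| ≈ 0.324 < 1, so demand is inelastic.

inelastic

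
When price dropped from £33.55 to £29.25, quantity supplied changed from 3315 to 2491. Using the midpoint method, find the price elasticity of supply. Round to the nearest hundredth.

2.07

%Δq = (2491 − 3315)/[(3315 + 2491)/2] = -824/2903 ≈ -0.2838.
%ΔP = (29.25 − 33.55)/[(33.55 + 29.25)/2] = -4.3/31.4 ≈ -0.1369.
Arc elasticity E = %Δq/%ΔP ≈ -0.2838/-0.1369 ≈ 2.07.
|E| > 1: supply is elastic over this range.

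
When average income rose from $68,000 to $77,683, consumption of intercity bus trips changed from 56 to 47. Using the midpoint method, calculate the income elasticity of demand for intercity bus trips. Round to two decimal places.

-1.31

%ΔQ = (47 − 56)/[(56+47)/2] = -9/51.5 ≈ -0.1748.
%ΔM = (77,683 − 68,000)/[(68,000+77,683)/2] = 9683/72841.5 ≈ 0.1329.
E_I = %ΔQ/%ΔM ≈ -1.31.
E_I < 0: inferior good.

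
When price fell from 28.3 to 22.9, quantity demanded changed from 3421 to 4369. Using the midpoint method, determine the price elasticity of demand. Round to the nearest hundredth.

-1.15

%ΔQ = (4369 − 3421)/[(3421 + 4369)/2] = 948/3895 ≈ 0.2434.
%Δp = (22.9 − 28.3)/[(28.3 + 22.9)/2] = -5.4/25.6 ≈ -0.2109.
Arc elasticity E = %ΔQ/%Δp ≈ 0.2434/-0.2109 ≈ -1.15.
|E| > 1: demand is elastic over this range.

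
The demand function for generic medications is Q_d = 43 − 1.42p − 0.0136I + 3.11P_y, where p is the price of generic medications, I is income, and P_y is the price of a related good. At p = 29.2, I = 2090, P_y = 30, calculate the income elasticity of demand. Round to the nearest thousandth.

-0.428

Substituting, Q_d = 43 − 1.42(29.2) − 0.0136(2090) + 3.11(30) = 43 − 41.464 − 28.424 + 93.3 = 66.412.
∂Q_d/∂I = −0.0136, so E_I = -0.0136·(2090/66.412) ≈ -0.428.
E_I < 0: inferior good.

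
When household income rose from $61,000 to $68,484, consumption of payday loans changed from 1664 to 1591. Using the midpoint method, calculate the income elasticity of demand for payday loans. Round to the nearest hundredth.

-0.39

%ΔQ = (1591 − 1664)/[(1664+1591)/2] = -73/1627.5 ≈ -0.0449.
%ΔI = (68,484 − 61,000)/[(61,000+68,484)/2] = 7484/64742 ≈ 0.1156.
E_I = %ΔQ/%ΔI ≈ -0.39.
E_I < 0: inferior good.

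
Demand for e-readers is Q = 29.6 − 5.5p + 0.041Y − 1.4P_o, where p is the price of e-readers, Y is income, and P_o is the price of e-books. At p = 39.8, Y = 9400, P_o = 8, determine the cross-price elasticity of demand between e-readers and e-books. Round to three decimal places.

-0.061

Substituting, Q = 29.6 − 5.5(39.8) + 0.041(9400) − 1.4(8) = 29.6 − 218.9 + 385.4 − 11.2 = 184.9.
∂Q/∂P_o = −1.4, so E_xy = -1.4·(8/184.9) ≈ -0.061.
E_xy < 0: the goods are complements.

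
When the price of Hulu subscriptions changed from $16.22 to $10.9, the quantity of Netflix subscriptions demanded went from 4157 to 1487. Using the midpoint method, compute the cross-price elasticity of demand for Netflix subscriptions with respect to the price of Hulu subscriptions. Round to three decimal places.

2.412

%ΔQ_x = (1487 − 4157)/[(4157+1487)/2] = -2670/2822 ≈ -0.9461.
%ΔP_y = (10.9 − 16.22)/[(16.22+10.9)/2] ≈ -0.3923.
E_xy = -0.9461/-0.3923 ≈ 2.412.
E_xy > 0, so Netflix subscriptions and Hulu subscriptions are substitutes.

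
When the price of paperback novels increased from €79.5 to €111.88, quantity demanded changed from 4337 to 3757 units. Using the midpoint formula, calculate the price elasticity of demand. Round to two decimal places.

-0.42

%Δq = (3757 − 4337)/[(4337 + 3757)/2] = -580/4047 ≈ -0.1433.
%Δp = (111.88 − 79.5)/[(79.5 + 111.88)/2] = 32.38/95.69 ≈ 0.3384.
Arc elasticity E = %Δq/%Δp ≈ -0.1433/0.3384 ≈ -0.42.
|E| < 1: demand is inelastic over this range.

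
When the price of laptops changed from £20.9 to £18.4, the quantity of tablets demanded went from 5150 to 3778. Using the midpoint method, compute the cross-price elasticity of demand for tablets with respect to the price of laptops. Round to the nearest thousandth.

%ΔQ_x = (3778 − 5150)/[(5150+3778)/2] = -1372/4464 ≈ -0.3073.
%ΔP_y = (18.4 − 20.9)/[(20.9+18.4)/2] ≈ -0.1272.
E_xy = -0.3073/-0.1272 ≈ 2.416.
E_xy > 0, so tablets and laptops are substitutes.

2.416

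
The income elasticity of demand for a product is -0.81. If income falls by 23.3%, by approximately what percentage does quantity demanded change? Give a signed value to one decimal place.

%ΔQ ≈ E × %ΔI = (-0.81) × (-23.3%) ≈ 18.9%.

18.9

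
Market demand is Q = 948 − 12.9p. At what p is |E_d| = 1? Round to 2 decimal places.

For linear demand Q = a − bp, E = −bp/(a − bp). |E| = 1 ⇒ bp = a − bp ⇒ p = a/(2b).
p = 948/(2·12.9) ≈ 36.74.

36.74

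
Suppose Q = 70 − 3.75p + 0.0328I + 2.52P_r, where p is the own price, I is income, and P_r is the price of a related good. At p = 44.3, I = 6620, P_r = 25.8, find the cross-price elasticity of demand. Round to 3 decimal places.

First evaluate Q: 70 − 3.75(44.3) + 0.0328(6620) + 2.52(25.8) = 70 − 166.125 + 217.136 + 65.016 = 186.027.
∂Q/∂P_r = +2.52, so E_xy = 2.52·(25.8/186.027) ≈ 0.349.
E_xy > 0: the goods are substitutes.

0.349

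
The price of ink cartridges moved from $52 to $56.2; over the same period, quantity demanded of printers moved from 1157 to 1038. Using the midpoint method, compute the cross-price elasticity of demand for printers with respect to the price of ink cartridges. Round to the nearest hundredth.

%ΔQ_x = (1038 − 1157)/[(1157+1038)/2] = -119/1097.5 ≈ -0.1084.
%ΔP_y = (56.2 − 52)/[(52+56.2)/2] ≈ 0.0776.
E_xy = -0.1084/0.0776 ≈ -1.40.
E_xy < 0, so printers and ink cartridges are complements.

-1.40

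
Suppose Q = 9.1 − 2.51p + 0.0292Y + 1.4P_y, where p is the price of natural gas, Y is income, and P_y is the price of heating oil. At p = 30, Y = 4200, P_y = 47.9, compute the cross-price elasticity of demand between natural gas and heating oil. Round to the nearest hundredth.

Substituting, Q = 9.1 − 2.51(30) + 0.0292(4200) + 1.4(47.9) = 9.1 − 75.3 + 122.64 + 67.06 = 123.5.
∂Q/∂P_y = +1.4, so E_xy = 1.4·(47.9/123.5) ≈ 0.54.
E_xy > 0: the goods are substitutes.

0.54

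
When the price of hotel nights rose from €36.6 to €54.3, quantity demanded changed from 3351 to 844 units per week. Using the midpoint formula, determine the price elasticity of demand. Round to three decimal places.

-3.069

%Δq = (844 − 3351)/[(3351 + 844)/2] = -2507/2097.5 ≈ -1.1952.
%ΔP = (54.3 − 36.6)/[(36.6 + 54.3)/2] = 17.7/45.45 ≈ 0.3894.
Arc elasticity E = %Δq/%ΔP ≈ -1.1952/0.3894 ≈ -3.069.
|E| > 1: demand is elastic over this range.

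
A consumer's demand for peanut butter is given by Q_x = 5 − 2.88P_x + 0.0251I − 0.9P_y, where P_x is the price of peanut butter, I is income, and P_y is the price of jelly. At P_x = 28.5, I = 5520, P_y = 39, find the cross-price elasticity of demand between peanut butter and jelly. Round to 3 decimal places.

-1.331

First evaluate Q_x: 5 − 2.88(28.5) + 0.0251(5520) − 0.9(39) = 5 − 82.08 + 138.552 − 35.1 = 26.372.
∂Q_x/∂P_y = −0.9, so E_xy = -0.9·(39/26.372) ≈ -1.331.
E_xy < 0: the goods are complements.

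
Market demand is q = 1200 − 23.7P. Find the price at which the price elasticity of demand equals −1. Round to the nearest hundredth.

25.32

For linear demand q = a − bP, E = −bP/(a − bP). |E| = 1 ⇒ bP = a − bP ⇒ P = a/(2b).
P = 1200/(2·23.7) ≈ 25.32.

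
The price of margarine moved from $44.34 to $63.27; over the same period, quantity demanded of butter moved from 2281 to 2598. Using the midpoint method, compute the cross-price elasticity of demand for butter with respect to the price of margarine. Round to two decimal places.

0.37

%ΔQ_x = (2598 − 2281)/[(2281+2598)/2] = 317/2439.5 ≈ 0.1299.
%ΔP_y = (63.27 − 44.34)/[(44.34+63.27)/2] ≈ 0.3518.
E_xy = 0.1299/0.3518 ≈ 0.37.
E_xy > 0, so butter and margarine are substitutes.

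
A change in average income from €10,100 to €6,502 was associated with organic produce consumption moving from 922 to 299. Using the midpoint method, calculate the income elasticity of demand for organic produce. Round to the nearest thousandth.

2.354

%ΔQ = (299 − 922)/[(922+299)/2] = -623/610.5 ≈ -1.0205.
%ΔM = (6,502 − 10,100)/[(10,100+6,502)/2] = -3598/8301 ≈ -0.4334.
E_I = %ΔQ/%ΔM ≈ 2.354.
E_I > 1: normal good (luxury).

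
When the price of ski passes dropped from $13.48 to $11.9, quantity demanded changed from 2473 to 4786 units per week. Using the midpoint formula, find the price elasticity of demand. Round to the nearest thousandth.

-5.118

%ΔQ = (4786 − 2473)/[(2473 + 4786)/2] = 2313/3629.5 ≈ 0.6373.
%Δp = (11.9 − 13.48)/[(13.48 + 11.9)/2] = -1.58/12.69 ≈ -0.1245.
Arc elasticity E = %ΔQ/%Δp ≈ 0.6373/-0.1245 ≈ -5.118.
|E| > 1: demand is elastic over this range.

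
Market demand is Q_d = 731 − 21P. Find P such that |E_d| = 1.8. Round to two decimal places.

Set −bP/(a − bP) = −1.8 ⇒ bP = 1.8(a − bP) ⇒ bP(1+1.8) = 1.8·a.
P = 1.8·731/(21·2.8) ≈ 22.38.

22.38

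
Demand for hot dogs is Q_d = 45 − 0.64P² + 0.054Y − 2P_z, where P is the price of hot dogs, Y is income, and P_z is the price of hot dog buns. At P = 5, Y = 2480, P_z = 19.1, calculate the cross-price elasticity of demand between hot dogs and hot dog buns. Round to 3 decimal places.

Evaluating quantity at (P, Y, P_z) gives Q_d = 45 − 0.64(5)² + 0.054(2480) − 2(19.1) = 45 − 16 + 133.92 − 38.2 = 124.72.
∂Q_d/∂P_z = −2, so E_xy = -2·(19.1/124.72) ≈ -0.306.
E_xy < 0: the goods are complements.

-0.306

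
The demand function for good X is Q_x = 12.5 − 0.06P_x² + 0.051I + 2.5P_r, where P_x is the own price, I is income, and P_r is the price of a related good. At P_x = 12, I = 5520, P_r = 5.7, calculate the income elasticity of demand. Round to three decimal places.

Substituting, Q_x = 12.5 − 0.06(12)² + 0.051(5520) + 2.5(5.7) = 12.5 − 8.64 + 281.52 + 14.25 = 299.63.
∂Q_x/∂I = +0.051, so E_I = 0.051·(5520/299.63) ≈ 0.940.
E_I ∈ (0,1): normal good (necessity).

0.940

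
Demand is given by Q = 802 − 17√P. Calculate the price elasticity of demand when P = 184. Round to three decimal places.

At P = 184, Q = 571.4008.
dQ/dP = −17/(2√P) = −17/(2·13.5647).
Point elasticity E = (dQ/dP)·(P/Q) = -0.6266 × 184/571.4008 ≈ -0.202.
|E| < 1, so demand is inelastic at this price.

-0.202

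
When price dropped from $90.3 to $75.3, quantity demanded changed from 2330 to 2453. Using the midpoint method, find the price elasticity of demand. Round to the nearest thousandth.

-0.284

%Δq = (2453 − 2330)/[(2330 + 2453)/2] = 123/2391.5 ≈ 0.0514.
%Δp = (75.3 − 90.3)/[(90.3 + 75.3)/2] = -15/82.8 ≈ -0.1812.
Arc elasticity E = %Δq/%Δp ≈ 0.0514/-0.1812 ≈ -0.284.
|E| < 1: demand is inelastic over this range.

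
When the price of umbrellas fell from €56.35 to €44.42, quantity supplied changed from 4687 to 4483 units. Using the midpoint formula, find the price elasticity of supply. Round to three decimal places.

0.188

%Δq = (4483 − 4687)/[(4687 + 4483)/2] = -204/4585 ≈ -0.0445.
%ΔP = (44.42 − 56.35)/[(56.35 + 44.42)/2] = -11.93/50.385 ≈ -0.2368.
Arc elasticity E = %Δq/%ΔP ≈ -0.0445/-0.2368 ≈ 0.188.
|E| < 1: supply is inelastic over this range.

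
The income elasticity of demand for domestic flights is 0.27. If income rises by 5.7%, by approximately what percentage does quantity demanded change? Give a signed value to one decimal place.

%ΔQ ≈ E × %ΔI = (0.27) × (5.7%) ≈ 1.5%.

1.5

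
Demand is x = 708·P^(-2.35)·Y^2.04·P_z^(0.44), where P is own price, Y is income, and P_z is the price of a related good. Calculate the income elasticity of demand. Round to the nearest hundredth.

For a Cobb–Douglas (constant-elasticity) form x = A·Y^α·…, the elasticity with respect to Y equals the exponent α at every point.
Here the exponent on Y is 2.04, so the income elasticity of demand is 2.04.

2.04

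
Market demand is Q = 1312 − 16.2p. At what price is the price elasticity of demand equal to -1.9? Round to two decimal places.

53.06

Set −bp/(a − bp) = −1.9 ⇒ bp = 1.9(a − bp) ⇒ bp(1+1.9) = 1.9·a.
p = 1.9·1312/(16.2·2.9) ≈ 53.06.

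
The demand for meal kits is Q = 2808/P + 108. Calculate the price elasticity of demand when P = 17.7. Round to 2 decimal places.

-0.59

At P = 17.7, Q = 266.6441.
dQ/dP = −2808/P² = −8.9629.
Point elasticity E = (dQ/dP)·(P/Q) = -8.9629 × 17.7/266.6441 ≈ -0.59.
|E| < 1, so demand is inelastic at this price.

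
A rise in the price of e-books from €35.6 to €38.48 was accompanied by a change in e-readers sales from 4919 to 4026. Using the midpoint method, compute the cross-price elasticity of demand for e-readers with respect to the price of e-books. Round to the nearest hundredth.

-2.57

%ΔQ_x = (4026 − 4919)/[(4919+4026)/2] = -893/4472.5 ≈ -0.1997.
%ΔP_y = (38.48 − 35.6)/[(35.6+38.48)/2] ≈ 0.0778.
E_xy = -0.1997/0.0778 ≈ -2.57.
E_xy < 0, so e-readers and e-books are complements.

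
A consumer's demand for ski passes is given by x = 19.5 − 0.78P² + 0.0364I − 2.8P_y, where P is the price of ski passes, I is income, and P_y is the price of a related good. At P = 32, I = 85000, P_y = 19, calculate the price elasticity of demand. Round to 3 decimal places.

-0.706

At the given point, x = 19.5 − 0.78(32)² + 0.0364(85000) − 2.8(19) = 19.5 − 798.72 + 3094 − 53.2 = 2261.58.
∂x/∂P = −2·0.78·P = -49.92, so E_p = -49.92·(32/2261.58) ≈ -0.706.
|E_p| < 1: demand is inelastic.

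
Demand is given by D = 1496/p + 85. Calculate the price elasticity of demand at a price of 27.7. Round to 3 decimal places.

At p = 27.7, D = 139.0072.
dD/dp = −1496/p² = −1.9497.
Point elasticity E = (dD/dp)·(p/D) = -1.9497 × 27.7/139.0072 ≈ -0.389.
|E| < 1, so demand is inelastic at this price.

-0.389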